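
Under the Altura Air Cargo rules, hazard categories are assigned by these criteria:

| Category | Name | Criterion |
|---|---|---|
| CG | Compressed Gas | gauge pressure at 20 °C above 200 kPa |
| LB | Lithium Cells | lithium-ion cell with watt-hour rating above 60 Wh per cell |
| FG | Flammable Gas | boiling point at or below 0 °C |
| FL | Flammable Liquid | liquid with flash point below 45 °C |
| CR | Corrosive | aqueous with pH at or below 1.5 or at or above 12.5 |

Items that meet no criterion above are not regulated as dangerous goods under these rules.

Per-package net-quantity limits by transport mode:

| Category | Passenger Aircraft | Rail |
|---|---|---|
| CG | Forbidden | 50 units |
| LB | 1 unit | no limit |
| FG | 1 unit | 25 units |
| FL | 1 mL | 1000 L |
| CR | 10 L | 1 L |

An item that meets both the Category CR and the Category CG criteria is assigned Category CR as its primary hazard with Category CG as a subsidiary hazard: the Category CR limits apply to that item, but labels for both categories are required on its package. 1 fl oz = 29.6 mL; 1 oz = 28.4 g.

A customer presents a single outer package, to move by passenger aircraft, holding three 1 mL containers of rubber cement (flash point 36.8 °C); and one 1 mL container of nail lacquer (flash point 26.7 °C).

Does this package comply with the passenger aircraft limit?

Rubber cement: flash point 36.8 °C < 45 °C → Category FL (Flammable Liquid).
With flash point 26.7 °C (< 45 °C), the nail lacquer falls in Category FL.
Total Category FL: (three 1 mL containers = 3 mL) + 1 mL = 4 mL.
That exceeds the Category FL passenger aircraft limit of 1 mL.

No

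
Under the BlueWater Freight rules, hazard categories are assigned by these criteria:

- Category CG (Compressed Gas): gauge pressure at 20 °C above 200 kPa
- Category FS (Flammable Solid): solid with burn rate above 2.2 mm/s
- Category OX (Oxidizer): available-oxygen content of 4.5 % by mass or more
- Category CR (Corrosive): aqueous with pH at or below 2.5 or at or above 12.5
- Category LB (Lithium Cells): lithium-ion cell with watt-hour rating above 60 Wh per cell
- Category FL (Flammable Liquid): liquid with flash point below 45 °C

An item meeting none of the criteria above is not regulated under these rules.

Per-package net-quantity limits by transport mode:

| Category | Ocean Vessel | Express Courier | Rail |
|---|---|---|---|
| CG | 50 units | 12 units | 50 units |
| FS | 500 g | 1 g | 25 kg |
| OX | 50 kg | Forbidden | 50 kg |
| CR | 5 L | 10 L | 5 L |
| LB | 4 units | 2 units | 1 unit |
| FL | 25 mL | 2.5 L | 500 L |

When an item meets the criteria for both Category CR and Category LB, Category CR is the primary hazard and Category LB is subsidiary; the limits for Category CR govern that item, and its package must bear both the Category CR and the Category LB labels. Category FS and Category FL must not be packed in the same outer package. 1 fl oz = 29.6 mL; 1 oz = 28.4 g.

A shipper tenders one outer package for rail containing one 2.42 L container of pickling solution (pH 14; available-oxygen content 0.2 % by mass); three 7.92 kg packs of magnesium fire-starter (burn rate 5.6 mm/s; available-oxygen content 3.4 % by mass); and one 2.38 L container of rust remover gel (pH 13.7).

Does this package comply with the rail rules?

Yes

With pH 14 (≥ 12.5), the pickling solution falls in Category CR.
Magnesium fire-starter: burn rate 5.6 mm/s > 2.2 mm/s → Category FS (Flammable Solid).
Rust remover gel: pH 13.7 ≥ 12.5 → Category CR (Corrosive).
Category FS quantity: three 7.92 kg packs = 23.76 kg.
23.76 kg is within the rail limit of 25 kg for Category FS.
Category CR net quantity: 2.42 L + 2.38 L = 4.8 L.
4.8 L ≤ 5 L (rail limit, Category CR) — within limit.
The segregation rule (Category FS with Category FL) does not apply to Category FS with Category CR.
Every hazard category is within its rail limit and no segregation rule is violated.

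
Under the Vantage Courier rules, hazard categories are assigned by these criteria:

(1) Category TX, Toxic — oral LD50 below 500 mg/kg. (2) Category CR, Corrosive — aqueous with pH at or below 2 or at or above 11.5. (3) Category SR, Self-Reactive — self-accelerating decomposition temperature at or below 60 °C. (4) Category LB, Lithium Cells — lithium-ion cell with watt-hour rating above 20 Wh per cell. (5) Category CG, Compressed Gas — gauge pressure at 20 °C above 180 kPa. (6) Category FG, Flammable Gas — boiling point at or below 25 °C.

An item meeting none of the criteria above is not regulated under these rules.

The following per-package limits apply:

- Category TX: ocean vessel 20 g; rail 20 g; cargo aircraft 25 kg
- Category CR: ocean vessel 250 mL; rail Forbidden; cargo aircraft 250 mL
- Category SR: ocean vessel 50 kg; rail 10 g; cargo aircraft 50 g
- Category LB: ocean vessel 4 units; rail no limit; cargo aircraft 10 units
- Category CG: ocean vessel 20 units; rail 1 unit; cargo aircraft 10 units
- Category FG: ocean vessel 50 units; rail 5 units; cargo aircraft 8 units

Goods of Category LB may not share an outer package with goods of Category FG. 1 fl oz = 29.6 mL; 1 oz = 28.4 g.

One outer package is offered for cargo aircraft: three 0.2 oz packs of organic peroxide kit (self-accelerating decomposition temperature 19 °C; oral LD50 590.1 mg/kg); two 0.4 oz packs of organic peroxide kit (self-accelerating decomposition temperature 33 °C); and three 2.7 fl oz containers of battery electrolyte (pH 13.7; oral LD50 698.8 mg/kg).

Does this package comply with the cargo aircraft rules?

Self-accelerating decomposition temperature 19 °C meets the Category SR criterion (Self-Reactive), so the organic peroxide kit is Category SR.
The organic peroxide kit has self-accelerating decomposition temperature 33 °C, which is ≤ 60 °C, so it is Category SR (Self-Reactive).
pH 13.7 meets the Category CR criterion (Corrosive), so the battery electrolyte is Category CR.
Total Category SR: (three 0.2 oz packs = 17.04 g) + (two 0.4 oz packs = 22.72 g) = 39.76 g.
39.76 g is within the cargo aircraft limit of 50 g for Category SR.
Category CR quantity: three 2.7 fl oz containers = 239.76 mL.
239.76 mL ≤ 250 mL (cargo aircraft limit, Category CR) — within limit.
The segregation rule (Category LB with Category FG) does not apply to Category SR with Category CR.
Every hazard category is within its cargo aircraft limit and no segregation rule is violated.

Yes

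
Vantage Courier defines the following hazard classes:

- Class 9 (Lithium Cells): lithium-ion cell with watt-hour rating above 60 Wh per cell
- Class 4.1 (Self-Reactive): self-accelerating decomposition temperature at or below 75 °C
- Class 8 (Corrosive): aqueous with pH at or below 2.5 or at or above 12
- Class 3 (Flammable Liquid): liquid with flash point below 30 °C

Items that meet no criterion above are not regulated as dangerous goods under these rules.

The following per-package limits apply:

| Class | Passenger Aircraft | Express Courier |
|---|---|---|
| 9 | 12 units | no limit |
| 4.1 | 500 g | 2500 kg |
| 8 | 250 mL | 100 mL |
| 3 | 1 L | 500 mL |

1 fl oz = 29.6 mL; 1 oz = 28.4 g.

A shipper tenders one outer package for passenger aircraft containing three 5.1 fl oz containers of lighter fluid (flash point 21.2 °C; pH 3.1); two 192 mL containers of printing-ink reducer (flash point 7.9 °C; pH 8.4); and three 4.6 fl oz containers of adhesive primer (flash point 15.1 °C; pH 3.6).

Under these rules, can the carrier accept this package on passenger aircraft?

No

The lighter fluid has flash point 21.2 °C, which is < 30 °C, so it is Class 3 (Flammable Liquid).
Printing-ink reducer: flash point 7.9 °C < 30 °C → Class 3 (Flammable Liquid).
The adhesive primer has flash point 15.1 °C, which is < 30 °C, so it is Class 3 (Flammable Liquid).
Total Class 3: (three 5.1 fl oz containers = 452.88 mL) + (two 192 mL containers = 384 mL) + (three 4.6 fl oz containers = 408.48 mL) = 1245.36 mL.
That exceeds the Class 3 passenger aircraft limit of 1 L.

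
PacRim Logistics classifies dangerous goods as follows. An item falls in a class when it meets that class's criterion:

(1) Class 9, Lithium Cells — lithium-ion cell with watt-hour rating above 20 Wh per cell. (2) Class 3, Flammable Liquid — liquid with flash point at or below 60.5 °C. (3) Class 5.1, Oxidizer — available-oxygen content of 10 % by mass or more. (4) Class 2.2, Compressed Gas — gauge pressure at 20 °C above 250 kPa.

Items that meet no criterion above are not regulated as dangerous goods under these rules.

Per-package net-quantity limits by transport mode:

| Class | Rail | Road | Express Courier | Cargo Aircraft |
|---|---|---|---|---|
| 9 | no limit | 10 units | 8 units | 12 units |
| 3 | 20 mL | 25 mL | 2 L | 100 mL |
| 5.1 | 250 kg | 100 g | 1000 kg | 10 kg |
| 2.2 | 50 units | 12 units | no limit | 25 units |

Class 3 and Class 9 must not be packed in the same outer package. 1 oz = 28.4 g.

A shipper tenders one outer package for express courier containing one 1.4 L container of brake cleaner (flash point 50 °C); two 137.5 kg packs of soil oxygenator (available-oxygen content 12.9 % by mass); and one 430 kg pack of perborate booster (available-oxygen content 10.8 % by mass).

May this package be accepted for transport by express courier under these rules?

With flash point 50 °C (≤ 60.5 °C), the brake cleaner falls in Class 3.
Soil oxygenator: available-oxygen content 12.9 % by mass ≥ 10 % by mass → Class 5.1 (Oxidizer).
The perborate booster has available-oxygen content 10.8 % by mass, which is ≥ 10 % by mass, so it is Class 5.1 (Oxidizer).
Total Class 5.1: (two 137.5 kg packs = 275 kg) + 430 kg = 705 kg.
705 kg ≤ 1000 kg (express courier limit, Class 5.1) — within limit.
Class 3 quantity: 1.4 L.
That is within the Class 3 express courier limit of 2 L.
The segregation rule (Class 3 with Class 9) does not apply to Class 5.1 with Class 3.
Every hazard class is within its express courier limit and no segregation rule is violated.

Yes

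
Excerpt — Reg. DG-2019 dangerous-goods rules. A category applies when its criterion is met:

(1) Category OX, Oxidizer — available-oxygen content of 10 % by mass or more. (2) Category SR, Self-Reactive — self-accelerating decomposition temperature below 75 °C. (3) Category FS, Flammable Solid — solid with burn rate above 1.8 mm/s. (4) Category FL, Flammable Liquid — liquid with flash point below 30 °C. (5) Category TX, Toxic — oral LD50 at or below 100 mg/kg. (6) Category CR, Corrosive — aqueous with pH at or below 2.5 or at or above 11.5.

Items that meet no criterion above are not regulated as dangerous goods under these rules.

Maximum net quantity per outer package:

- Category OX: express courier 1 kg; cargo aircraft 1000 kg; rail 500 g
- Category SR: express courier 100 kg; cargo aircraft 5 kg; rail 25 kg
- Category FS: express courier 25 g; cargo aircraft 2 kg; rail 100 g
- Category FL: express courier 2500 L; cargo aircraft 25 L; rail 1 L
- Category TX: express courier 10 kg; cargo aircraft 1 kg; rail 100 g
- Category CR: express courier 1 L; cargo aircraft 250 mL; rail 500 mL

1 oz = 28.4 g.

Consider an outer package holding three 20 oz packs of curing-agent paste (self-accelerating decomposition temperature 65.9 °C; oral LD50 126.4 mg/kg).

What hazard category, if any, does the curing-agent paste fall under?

Category SR

Self-accelerating decomposition temperature 65.9 °C meets the Category SR criterion (Self-Reactive), so the curing-agent paste is Category SR.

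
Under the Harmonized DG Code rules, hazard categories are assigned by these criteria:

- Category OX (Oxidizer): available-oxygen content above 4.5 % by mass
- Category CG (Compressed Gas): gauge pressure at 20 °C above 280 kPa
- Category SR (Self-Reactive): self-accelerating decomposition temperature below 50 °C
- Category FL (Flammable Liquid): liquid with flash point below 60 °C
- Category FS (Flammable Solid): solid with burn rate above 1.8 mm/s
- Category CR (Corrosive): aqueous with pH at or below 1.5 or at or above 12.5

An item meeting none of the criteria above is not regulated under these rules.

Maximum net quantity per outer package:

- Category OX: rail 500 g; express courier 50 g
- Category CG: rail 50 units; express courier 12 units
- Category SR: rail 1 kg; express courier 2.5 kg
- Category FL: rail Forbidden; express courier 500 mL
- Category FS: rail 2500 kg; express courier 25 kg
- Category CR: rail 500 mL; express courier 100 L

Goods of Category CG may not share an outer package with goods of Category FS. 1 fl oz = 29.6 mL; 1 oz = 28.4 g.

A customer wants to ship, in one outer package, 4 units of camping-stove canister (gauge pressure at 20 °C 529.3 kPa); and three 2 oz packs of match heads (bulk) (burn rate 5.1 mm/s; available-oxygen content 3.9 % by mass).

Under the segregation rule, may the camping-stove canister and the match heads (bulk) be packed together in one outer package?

With gauge pressure at 20 °C 529.3 kPa (> 280 kPa), the camping-stove canister falls in Category CG.
Burn rate 5.1 mm/s meets the Category FS criterion (Flammable Solid), so the match heads (bulk) are Category FS.
Category CG and Category FS may not share an outer package.

No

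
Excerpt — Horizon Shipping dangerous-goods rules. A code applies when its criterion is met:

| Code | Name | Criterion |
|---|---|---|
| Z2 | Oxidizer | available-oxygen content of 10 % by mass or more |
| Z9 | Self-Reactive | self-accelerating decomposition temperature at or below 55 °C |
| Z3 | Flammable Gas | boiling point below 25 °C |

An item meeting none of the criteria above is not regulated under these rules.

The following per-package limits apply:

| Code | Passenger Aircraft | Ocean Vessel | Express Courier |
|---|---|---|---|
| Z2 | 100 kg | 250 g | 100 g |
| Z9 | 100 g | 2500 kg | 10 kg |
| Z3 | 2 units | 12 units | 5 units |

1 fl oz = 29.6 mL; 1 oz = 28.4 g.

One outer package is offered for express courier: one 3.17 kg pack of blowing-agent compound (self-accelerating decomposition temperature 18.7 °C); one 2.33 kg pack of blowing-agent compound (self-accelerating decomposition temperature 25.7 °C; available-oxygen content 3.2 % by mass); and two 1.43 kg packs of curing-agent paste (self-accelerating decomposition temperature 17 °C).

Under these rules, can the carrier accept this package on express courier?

With self-accelerating decomposition temperature 18.7 °C (≤ 55 °C), the blowing-agent compound falls in Code Z9.
The blowing-agent compound has self-accelerating decomposition temperature 25.7 °C, which is ≤ 55 °C, so it is Code Z9 (Self-Reactive).
With self-accelerating decomposition temperature 17 °C (≤ 55 °C), the curing-agent paste falls in Code Z9.
Code Z9 net quantity: 3.17 kg + 2.33 kg + (two 1.43 kg packs = 2.86 kg) = 8.36 kg.
8.36 kg is within the express courier limit of 10 kg for Code Z9.

Yes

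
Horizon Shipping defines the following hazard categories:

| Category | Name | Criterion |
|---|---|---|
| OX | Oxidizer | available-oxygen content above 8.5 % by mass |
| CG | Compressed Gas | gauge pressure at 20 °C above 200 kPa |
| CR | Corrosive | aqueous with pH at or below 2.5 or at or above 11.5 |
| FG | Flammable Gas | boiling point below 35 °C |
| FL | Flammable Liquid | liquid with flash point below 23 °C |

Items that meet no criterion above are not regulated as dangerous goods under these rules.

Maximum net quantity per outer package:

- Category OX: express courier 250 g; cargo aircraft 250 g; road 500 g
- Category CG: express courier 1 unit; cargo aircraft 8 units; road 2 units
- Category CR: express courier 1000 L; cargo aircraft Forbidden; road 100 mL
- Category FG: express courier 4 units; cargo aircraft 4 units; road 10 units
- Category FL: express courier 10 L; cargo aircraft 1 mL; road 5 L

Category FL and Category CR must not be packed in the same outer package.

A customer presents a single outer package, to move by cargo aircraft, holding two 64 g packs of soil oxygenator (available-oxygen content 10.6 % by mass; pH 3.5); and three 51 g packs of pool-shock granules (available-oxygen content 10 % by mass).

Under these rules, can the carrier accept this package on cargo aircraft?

No

The soil oxygenator has available-oxygen content 10.6 % by mass, which is > 8.5 % by mass, so it is Category OX (Oxidizer).
The pool-shock granules have available-oxygen content 10 % by mass, which is > 8.5 % by mass, so they are Category OX (Oxidizer).
Category OX net quantity: (two 64 g packs = 128 g) + (three 51 g packs = 153 g) = 281 g.
281 g > 250 g (cargo aircraft limit, Category OX) — over the limit.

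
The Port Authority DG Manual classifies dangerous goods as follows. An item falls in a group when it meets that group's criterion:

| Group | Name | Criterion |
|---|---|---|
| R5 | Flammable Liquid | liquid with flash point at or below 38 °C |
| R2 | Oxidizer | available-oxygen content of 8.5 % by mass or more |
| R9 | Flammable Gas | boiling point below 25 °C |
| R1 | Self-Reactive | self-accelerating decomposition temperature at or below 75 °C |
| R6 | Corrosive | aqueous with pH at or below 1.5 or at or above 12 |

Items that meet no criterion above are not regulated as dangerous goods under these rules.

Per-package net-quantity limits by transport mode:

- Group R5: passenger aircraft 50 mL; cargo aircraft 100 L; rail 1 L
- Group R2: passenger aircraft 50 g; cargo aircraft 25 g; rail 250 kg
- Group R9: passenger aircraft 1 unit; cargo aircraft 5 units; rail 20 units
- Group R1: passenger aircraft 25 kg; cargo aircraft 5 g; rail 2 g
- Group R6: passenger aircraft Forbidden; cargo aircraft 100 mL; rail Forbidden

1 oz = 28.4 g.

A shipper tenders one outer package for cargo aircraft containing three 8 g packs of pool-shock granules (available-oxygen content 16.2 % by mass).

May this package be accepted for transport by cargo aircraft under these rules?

Available-oxygen content 16.2 % by mass meets the Group R2 criterion (Oxidizer), so the pool-shock granules are Group R2.
Group R2 quantity: three 8 g packs = 24 g.
24 g is within the cargo aircraft limit of 25 g for Group R2.

Yes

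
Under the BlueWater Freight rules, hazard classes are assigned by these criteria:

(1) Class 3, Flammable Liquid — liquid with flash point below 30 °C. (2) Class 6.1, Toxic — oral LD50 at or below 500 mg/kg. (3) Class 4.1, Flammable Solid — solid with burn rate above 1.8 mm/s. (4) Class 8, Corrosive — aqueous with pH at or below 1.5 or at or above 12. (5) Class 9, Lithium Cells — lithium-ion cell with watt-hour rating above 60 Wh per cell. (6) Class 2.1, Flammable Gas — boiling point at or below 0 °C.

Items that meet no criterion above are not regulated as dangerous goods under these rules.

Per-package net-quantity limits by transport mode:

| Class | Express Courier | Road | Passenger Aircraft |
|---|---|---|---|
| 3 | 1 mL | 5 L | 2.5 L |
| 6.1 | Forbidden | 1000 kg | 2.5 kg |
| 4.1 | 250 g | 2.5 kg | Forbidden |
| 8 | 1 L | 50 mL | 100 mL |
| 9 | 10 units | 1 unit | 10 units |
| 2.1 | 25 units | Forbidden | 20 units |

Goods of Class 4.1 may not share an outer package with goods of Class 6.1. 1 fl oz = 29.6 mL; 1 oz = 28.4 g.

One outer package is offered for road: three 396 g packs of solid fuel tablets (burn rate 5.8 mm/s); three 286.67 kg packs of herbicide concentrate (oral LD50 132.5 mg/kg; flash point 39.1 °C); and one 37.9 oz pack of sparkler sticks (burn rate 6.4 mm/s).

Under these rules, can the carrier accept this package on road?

No

With burn rate 5.8 mm/s (> 1.8 mm/s), the solid fuel tablets fall in Class 4.1.
Oral LD50 132.5 mg/kg meets the Class 6.1 criterion (Toxic), so the herbicide concentrate is Class 6.1.
With burn rate 6.4 mm/s (> 1.8 mm/s), the sparkler sticks fall in Class 4.1.
Total Class 4.1: (three 396 g packs = 1.188 kg) + (one 37.9 oz pack = 1076.36 g) = 2264.36 g.
2264.36 g ≤ 2.5 kg (road limit, Class 4.1) — within limit.
Class 6.1 quantity: three 286.67 kg packs = 860.01 kg.
That is within the Class 6.1 road limit of 1000 kg.
Class 4.1 and Class 6.1 may not share an outer package.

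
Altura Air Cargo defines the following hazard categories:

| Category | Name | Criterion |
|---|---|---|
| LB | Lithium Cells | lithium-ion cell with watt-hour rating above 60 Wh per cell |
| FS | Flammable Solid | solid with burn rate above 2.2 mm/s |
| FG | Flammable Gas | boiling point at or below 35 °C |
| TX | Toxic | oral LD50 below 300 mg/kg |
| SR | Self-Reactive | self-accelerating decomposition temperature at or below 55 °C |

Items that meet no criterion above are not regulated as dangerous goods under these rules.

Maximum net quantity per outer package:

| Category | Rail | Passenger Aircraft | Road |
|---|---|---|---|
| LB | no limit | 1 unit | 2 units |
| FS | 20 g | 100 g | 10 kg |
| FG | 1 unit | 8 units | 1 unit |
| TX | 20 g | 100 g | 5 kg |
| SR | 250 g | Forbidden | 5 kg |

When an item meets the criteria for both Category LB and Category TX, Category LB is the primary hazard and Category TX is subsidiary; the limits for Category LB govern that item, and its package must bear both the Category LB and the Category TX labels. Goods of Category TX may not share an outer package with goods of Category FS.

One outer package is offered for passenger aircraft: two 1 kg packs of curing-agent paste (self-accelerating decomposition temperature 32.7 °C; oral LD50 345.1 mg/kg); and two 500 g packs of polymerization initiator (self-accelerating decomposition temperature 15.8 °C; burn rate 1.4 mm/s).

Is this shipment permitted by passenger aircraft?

No

Curing-agent paste: self-accelerating decomposition temperature 32.7 °C ≤ 55 °C → Category SR (Self-Reactive).
The polymerization initiator has self-accelerating decomposition temperature 15.8 °C, which is ≤ 55 °C, so it is Category SR (Self-Reactive).
Category SR net quantity: (two 1 kg packs = 2 kg) + (two 500 g packs = 1 kg) = 3 kg.
By passenger aircraft, Category SR is Forbidden regardless of quantity.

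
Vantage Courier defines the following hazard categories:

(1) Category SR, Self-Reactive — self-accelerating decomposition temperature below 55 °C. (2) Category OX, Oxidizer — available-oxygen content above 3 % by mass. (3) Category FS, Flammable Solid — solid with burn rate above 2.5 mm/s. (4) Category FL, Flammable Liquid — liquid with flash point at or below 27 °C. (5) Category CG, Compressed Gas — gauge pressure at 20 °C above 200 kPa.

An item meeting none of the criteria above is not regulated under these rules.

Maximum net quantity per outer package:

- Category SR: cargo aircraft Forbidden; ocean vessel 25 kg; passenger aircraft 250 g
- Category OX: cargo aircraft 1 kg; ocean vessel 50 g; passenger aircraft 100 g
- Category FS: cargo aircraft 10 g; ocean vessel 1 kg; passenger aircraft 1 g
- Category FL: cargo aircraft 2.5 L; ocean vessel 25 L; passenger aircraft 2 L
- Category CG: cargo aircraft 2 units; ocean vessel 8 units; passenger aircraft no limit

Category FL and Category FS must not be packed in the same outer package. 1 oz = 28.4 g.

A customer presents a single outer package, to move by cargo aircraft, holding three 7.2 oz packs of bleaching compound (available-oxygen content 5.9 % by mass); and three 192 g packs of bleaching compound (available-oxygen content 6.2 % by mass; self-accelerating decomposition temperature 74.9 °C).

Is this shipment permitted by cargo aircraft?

No

The bleaching compound has available-oxygen content 5.9 % by mass, which is > 3 % by mass, so it is Category OX (Oxidizer).
Available-oxygen content 6.2 % by mass meets the Category OX criterion (Oxidizer), so the bleaching compound is Category OX.
Category OX net quantity: (three 7.2 oz packs = 613.44 g) + (three 192 g packs = 576 g) = 1189.44 g.
That exceeds the Category OX cargo aircraft limit of 1 kg.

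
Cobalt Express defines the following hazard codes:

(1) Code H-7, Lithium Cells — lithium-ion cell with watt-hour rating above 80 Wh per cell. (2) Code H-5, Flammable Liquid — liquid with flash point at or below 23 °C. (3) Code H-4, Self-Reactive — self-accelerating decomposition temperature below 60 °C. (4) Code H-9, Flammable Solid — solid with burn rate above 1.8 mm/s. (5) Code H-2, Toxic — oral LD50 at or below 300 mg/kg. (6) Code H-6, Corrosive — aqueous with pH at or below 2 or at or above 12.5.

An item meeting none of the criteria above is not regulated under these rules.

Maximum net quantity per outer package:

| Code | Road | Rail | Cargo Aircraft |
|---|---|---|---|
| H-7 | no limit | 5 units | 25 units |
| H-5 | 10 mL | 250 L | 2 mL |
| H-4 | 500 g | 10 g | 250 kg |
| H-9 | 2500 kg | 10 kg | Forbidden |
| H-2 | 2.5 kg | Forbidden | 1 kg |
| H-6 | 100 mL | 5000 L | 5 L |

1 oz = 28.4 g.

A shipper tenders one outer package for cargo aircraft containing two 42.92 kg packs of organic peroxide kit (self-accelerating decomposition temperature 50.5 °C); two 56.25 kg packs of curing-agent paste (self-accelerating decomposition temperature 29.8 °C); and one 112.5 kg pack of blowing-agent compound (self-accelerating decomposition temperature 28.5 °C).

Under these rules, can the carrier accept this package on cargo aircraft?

No

With self-accelerating decomposition temperature 50.5 °C (< 60 °C), the organic peroxide kit falls in Code H-4.
The curing-agent paste has self-accelerating decomposition temperature 29.8 °C, which is < 60 °C, so it is Code H-4 (Self-Reactive).
The blowing-agent compound has self-accelerating decomposition temperature 28.5 °C, which is < 60 °C, so it is Code H-4 (Self-Reactive).
Code H-4 net quantity: (two 42.92 kg packs = 85.84 kg) + (two 56.25 kg packs = 112.5 kg) + 112.5 kg = 310.84 kg.
That exceeds the Code H-4 cargo aircraft limit of 250 kg.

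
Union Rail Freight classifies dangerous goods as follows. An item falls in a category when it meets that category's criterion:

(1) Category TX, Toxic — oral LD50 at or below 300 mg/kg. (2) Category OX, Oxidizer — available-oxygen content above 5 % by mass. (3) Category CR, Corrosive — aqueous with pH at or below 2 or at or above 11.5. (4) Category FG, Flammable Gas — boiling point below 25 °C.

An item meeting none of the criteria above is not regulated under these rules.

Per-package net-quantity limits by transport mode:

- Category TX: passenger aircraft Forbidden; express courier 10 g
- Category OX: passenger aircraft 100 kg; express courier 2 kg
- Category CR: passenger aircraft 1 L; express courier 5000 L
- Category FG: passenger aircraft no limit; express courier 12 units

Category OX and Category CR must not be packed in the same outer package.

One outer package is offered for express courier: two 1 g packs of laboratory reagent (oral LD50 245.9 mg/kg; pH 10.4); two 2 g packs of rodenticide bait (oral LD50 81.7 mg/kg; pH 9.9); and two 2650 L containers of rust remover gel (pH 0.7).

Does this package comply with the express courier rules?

No

With oral LD50 245.9 mg/kg (≤ 300 mg/kg), the laboratory reagent falls in Category TX.
Rodenticide bait: oral LD50 81.7 mg/kg ≤ 300 mg/kg → Category TX (Toxic).
With pH 0.7 (≤ 2), the rust remover gel falls in Category CR.
Category TX net quantity: (two 1 g packs = 2 g) + (two 2 g packs = 4 g) = 6 g.
6 g ≤ 10 g (express courier limit, Category TX) — within limit.
Category CR quantity: two 2650 L containers = 5300 L.
5300 L exceeds the express courier limit of 5000 L for Category CR.
The segregation rule (Category OX with Category CR) does not apply to Category TX with Category CR.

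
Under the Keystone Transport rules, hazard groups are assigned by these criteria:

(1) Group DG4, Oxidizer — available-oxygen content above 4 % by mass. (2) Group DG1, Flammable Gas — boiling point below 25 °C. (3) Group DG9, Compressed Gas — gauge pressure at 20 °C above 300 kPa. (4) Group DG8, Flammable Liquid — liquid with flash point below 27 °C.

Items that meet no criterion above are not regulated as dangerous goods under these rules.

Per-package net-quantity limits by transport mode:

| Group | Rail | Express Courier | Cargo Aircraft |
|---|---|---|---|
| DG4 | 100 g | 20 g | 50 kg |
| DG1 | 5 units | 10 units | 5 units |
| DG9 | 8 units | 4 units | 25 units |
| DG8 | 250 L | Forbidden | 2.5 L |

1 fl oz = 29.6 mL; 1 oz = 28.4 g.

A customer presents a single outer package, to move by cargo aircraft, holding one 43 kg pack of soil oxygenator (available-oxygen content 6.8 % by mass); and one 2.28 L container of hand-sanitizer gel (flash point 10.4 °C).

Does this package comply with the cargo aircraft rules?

The soil oxygenator has available-oxygen content 6.8 % by mass, which is > 4 % by mass, so it is Group DG4 (Oxidizer).
With flash point 10.4 °C (< 27 °C), the hand-sanitizer gel falls in Group DG8.
Group DG8 quantity: 2.28 L.
That is within the Group DG8 cargo aircraft limit of 2.5 L.
Group DG4 quantity: 43 kg.
That is within the Group DG4 cargo aircraft limit of 50 kg.
Every hazard group is within its cargo aircraft limit and no segregation rule is violated.

Yes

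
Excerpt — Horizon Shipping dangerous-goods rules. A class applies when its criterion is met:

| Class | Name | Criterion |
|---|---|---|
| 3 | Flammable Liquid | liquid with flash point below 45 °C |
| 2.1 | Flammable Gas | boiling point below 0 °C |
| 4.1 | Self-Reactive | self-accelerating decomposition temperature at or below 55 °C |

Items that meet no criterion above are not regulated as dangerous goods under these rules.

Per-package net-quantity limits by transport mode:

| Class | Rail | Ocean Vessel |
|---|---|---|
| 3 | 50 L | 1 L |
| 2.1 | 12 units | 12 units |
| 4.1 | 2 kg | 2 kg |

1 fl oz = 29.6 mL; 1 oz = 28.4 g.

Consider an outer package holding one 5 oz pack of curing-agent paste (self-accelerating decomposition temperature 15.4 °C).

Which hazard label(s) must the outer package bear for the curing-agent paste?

Class 4.1

Curing-agent paste: self-accelerating decomposition temperature 15.4 °C ≤ 55 °C → Class 4.1 (Self-Reactive).
Only the Class 4.1 label is required.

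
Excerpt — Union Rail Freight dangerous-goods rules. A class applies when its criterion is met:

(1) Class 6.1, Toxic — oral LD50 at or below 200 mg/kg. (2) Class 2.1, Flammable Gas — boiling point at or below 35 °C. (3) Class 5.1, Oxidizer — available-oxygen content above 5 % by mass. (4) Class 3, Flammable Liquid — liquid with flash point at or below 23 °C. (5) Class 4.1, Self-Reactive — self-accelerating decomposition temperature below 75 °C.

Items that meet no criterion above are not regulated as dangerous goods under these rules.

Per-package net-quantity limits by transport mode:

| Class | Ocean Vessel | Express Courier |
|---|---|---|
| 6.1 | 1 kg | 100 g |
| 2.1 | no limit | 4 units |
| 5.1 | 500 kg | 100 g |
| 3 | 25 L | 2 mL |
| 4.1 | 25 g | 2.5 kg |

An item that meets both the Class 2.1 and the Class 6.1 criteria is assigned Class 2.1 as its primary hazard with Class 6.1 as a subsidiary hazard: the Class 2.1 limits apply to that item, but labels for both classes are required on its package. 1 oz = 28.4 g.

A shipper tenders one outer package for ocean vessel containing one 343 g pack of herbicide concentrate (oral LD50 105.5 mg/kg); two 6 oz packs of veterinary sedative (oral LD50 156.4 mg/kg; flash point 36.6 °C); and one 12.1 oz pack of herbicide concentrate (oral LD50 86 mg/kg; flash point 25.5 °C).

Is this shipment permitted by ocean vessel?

No

The herbicide concentrate has oral LD50 105.5 mg/kg, which is ≤ 200 mg/kg, so it is Class 6.1 (Toxic).
The veterinary sedative has oral LD50 156.4 mg/kg, which is ≤ 200 mg/kg, so it is Class 6.1 (Toxic).
The herbicide concentrate has oral LD50 86 mg/kg, which is ≤ 200 mg/kg, so it is Class 6.1 (Toxic).
Class 6.1 net quantity: 343 g + (two 6 oz packs = 340.8 g) + (one 12.1 oz pack = 343.64 g) = 1027.44 g.
1027.44 g > 1 kg (ocean vessel limit, Class 6.1) — over the limit.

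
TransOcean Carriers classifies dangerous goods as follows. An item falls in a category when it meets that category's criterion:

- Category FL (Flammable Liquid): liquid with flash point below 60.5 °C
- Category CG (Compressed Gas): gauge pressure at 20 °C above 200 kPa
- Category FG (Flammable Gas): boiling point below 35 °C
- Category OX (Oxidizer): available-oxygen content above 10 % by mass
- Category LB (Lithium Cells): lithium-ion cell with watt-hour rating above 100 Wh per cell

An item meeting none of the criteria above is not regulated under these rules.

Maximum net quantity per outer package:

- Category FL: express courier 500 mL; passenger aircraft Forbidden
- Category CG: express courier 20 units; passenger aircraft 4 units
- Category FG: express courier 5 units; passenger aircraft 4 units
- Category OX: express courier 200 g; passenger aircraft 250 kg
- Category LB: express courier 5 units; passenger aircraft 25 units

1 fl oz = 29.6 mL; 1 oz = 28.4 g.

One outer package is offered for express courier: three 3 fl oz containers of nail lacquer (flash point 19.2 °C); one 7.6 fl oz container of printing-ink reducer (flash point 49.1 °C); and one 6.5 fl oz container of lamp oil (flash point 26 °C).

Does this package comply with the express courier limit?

The nail lacquer has flash point 19.2 °C, which is < 60.5 °C, so it is Category FL (Flammable Liquid).
The printing-ink reducer has flash point 49.1 °C, which is < 60.5 °C, so it is Category FL (Flammable Liquid).
Lamp oil: flash point 26 °C < 60.5 °C → Category FL (Flammable Liquid).
Total Category FL: (three 3 fl oz containers = 266.4 mL) + (one 7.6 fl oz container = 224.96 mL) + (one 6.5 fl oz container = 192.4 mL) = 683.76 mL.
683.76 mL exceeds the express courier limit of 500 mL for Category FL.

No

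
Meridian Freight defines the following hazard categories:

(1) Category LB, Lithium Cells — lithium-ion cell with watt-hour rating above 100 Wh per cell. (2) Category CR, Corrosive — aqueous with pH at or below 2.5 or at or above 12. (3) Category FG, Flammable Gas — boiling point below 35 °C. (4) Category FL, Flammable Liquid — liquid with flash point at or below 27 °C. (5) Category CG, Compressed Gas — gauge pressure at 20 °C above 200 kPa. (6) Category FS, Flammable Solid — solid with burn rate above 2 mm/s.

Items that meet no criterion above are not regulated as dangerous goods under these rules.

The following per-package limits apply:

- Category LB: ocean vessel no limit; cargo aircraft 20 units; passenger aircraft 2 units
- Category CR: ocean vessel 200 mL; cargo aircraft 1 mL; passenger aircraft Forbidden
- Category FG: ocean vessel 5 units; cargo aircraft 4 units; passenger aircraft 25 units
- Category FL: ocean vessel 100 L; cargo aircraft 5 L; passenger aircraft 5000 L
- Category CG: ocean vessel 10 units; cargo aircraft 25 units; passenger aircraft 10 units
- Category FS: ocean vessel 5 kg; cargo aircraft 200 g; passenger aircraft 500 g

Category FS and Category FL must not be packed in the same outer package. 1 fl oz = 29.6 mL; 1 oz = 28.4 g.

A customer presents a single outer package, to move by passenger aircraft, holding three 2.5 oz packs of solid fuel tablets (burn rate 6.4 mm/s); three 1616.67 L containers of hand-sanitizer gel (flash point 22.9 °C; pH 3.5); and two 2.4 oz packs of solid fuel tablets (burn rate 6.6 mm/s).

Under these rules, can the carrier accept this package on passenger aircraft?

No

The solid fuel tablets have burn rate 6.4 mm/s, which is > 2 mm/s, so they are Category FS (Flammable Solid).
Flash point 22.9 °C meets the Category FL criterion (Flammable Liquid), so the hand-sanitizer gel is Category FL.
Burn rate 6.6 mm/s meets the Category FS criterion (Flammable Solid), so the solid fuel tablets are Category FS.
Category FS net quantity: (three 2.5 oz packs = 213 g) + (two 2.4 oz packs = 136.32 g) = 349.32 g.
349.32 g is within the passenger aircraft limit of 500 g for Category FS.
Category FL quantity: three 1616.67 L containers = 4850.01 L.
That is within the Category FL passenger aircraft limit of 5000 L.
Category FS and Category FL may not share an outer package.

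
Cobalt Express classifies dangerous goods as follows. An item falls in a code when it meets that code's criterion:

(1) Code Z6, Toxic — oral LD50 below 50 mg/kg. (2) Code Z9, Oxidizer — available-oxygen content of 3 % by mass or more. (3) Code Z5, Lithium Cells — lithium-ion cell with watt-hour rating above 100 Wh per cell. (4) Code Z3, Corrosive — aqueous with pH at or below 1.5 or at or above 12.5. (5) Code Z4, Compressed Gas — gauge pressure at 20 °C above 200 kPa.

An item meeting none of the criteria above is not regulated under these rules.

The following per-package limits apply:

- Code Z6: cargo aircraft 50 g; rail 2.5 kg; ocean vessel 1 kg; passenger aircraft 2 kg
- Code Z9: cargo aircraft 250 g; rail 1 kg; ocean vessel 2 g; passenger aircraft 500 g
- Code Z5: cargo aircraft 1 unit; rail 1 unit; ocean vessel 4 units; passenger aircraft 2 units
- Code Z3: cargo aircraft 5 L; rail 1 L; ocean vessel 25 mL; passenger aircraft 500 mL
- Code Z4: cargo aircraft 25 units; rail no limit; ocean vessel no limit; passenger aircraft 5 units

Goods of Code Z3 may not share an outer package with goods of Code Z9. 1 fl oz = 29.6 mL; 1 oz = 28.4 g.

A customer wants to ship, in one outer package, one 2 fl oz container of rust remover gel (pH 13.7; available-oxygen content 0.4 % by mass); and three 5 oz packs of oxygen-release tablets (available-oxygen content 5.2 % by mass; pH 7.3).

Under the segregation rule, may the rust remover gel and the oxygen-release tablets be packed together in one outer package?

Rust remover gel: pH 13.7 ≥ 12.5 → Code Z3 (Corrosive).
Available-oxygen content 5.2 % by mass meets the Code Z9 criterion (Oxidizer), so the oxygen-release tablets are Code Z9.
Code Z3 and Code Z9 may not share an outer package.

No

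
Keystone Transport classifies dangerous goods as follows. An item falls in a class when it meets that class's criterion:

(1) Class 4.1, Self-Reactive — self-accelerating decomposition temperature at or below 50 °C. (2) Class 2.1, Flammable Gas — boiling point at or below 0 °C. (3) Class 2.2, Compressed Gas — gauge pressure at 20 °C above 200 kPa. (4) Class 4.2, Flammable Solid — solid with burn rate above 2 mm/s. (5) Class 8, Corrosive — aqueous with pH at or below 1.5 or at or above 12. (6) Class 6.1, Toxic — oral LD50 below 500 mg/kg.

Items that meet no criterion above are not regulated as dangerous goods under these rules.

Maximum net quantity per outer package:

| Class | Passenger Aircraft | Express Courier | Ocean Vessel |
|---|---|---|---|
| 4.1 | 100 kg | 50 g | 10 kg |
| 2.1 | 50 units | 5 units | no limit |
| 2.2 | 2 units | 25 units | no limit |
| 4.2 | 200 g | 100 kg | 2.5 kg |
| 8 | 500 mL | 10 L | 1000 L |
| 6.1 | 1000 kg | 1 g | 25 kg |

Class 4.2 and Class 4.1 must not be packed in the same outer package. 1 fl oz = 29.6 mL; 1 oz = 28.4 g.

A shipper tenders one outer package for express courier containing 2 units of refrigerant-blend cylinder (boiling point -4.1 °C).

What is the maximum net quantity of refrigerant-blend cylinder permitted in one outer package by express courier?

5 units

Refrigerant-blend cylinder: boiling point -4.1 °C ≤ 0 °C → Class 2.1 (Flammable Gas).
The express courier limit for Class 2.1 is 5 units.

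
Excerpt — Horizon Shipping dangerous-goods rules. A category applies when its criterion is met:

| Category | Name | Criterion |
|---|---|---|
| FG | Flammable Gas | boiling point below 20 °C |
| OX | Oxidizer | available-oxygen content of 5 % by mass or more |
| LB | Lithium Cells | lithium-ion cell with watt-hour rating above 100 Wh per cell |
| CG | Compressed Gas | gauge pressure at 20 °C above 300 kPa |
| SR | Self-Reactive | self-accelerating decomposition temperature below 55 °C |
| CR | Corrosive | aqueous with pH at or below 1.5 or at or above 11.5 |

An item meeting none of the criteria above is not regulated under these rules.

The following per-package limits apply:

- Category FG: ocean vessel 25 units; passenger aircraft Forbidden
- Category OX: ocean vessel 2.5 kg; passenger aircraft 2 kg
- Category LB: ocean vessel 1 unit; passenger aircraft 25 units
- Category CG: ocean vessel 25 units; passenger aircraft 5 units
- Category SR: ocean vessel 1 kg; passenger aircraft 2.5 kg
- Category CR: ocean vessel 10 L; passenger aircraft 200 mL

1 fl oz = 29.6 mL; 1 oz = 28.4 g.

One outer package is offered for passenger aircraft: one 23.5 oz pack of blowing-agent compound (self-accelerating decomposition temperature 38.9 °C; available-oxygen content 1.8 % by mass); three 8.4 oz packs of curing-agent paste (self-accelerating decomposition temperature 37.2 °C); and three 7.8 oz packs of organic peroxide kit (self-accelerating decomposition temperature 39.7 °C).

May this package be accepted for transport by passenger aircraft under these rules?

Yes

Blowing-agent compound: self-accelerating decomposition temperature 38.9 °C < 55 °C → Category SR (Self-Reactive).
Self-accelerating decomposition temperature 37.2 °C meets the Category SR criterion (Self-Reactive), so the curing-agent paste is Category SR.
The organic peroxide kit has self-accelerating decomposition temperature 39.7 °C, which is < 55 °C, so it is Category SR (Self-Reactive).
Category SR net quantity: (one 23.5 oz pack = 667.4 g) + (three 8.4 oz packs = 715.68 g) + (three 7.8 oz packs = 664.56 g) = 2047.64 g.
2047.64 g ≤ 2.5 kg (passenger aircraft limit, Category SR) — within limit.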